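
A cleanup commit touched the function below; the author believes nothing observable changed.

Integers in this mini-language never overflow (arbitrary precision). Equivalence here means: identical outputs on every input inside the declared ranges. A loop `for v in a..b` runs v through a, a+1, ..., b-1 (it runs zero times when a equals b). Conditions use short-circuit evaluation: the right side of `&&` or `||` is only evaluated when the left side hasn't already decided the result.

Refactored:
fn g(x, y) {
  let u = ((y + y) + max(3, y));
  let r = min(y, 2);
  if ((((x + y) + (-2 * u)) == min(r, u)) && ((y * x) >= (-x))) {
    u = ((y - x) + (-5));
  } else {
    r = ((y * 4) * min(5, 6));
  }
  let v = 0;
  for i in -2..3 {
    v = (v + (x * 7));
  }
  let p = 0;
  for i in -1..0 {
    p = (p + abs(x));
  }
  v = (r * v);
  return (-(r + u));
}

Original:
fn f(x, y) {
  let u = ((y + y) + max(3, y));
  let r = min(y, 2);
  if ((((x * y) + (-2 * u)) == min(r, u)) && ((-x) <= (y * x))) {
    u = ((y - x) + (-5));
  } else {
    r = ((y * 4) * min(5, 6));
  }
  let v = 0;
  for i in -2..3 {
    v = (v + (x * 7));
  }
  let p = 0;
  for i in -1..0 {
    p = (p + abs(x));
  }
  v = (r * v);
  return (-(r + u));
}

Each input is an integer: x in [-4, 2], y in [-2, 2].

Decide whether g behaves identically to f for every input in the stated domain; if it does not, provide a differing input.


x=-2, y=-2 yields 41 from f but 7 from g.
verdict: not equivalent; witness: x=-2, y=-2


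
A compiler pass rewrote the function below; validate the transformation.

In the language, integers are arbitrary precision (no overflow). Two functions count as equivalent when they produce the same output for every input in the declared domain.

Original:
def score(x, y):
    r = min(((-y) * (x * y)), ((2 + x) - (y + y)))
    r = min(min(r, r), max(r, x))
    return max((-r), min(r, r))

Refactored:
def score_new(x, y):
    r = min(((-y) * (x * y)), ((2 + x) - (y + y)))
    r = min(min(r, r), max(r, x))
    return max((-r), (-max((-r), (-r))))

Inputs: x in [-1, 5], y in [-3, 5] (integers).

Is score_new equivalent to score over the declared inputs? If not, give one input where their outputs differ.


Differences: min/max/abs usage differs — yet all 63 inputs agree.
verdict: equivalent


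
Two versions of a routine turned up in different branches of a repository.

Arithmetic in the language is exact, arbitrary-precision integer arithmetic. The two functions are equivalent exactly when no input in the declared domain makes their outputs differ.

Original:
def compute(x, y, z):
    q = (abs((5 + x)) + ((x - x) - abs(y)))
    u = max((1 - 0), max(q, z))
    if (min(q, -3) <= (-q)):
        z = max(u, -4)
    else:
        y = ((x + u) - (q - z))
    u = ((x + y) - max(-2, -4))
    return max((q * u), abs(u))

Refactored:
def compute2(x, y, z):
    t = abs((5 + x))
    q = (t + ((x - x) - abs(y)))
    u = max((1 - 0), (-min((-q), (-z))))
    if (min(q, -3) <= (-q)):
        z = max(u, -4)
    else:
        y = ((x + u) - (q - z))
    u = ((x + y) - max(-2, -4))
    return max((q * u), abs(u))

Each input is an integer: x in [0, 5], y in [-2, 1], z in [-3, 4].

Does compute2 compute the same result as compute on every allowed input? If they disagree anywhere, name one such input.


Reading the diff, among the changes: statement counts differ, min/max/abs usage differs, local variable names differ.
One worked example (x=3, y=-2, z=-1) — compute: q becomes 6; next u becomes 6; next (min(q, -3) <= (-q)) evaluates to false; next y becomes 2; next u becomes 7; next final value 42; compute2: t becomes 8; next q becomes 6; next u becomes 6; next (min(q, -3) <= (-q)) evaluates to false; next y becomes 2; next u becomes 7; next final value 42; agreement on 42.
Checked all 192 inputs in the declared domain: the outputs agree on every one.
verdict: equivalent


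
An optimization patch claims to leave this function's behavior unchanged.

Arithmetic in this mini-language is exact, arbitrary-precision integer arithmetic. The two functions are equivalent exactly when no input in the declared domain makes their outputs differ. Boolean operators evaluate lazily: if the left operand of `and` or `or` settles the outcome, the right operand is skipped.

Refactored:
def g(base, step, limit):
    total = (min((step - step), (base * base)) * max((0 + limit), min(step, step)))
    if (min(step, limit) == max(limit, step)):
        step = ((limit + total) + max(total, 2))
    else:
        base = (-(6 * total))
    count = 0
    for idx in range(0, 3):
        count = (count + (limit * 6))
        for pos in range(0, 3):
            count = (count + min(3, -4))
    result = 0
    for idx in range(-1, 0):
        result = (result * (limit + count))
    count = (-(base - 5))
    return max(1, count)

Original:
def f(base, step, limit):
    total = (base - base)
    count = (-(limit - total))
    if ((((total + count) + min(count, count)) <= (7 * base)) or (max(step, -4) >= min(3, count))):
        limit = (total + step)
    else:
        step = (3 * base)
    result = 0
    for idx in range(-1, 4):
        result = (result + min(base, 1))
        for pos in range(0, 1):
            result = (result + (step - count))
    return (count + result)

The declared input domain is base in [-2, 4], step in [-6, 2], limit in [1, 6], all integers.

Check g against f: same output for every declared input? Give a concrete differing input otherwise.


Evaluate both at base=-2, step=-6, limit=1.
f: total becomes 0; next count becomes -1; next ((((total + count) + min(count, count)) <= (7 * base)) or (max(step, -4) >= min(3, count))) evaluates to false; next step becomes -6; next result becomes 0; next at idx=-1:; next result becomes -2; next at pos=0:; next result becomes -7; next at idx=0:; next result becomes -9; next at pos=0:; next result becomes -14; next at idx=1:; next result becomes -16; next at pos=0:; next result becomes -21; next at idx=2:; next result becomes -23; next at pos=0:; next result becomes -28; next at idx=3:; next result becomes -30; next at pos=0:; next result becomes -35; next final value -36
g: total becomes 0; next (min(step, limit) == max(limit, step)) evaluates to false; next base becomes 0; next count becomes 0; next at idx=0:; next count becomes 6; next at pos=0:; next count becomes 2; next at pos=1:; next count becomes -2; next at pos=2:; next count becomes -6; next at idx=1:; next count becomes 0; next at pos=0:; next count becomes -4; next at pos=1:; next count becomes -8; next at pos=2:; next count becomes -12; next at idx=2:; next count becomes -6; next at pos=0:; next count becomes -10; next at pos=1:; next count becomes -14; next at pos=2:; next count becomes -18; next result becomes 0; next at idx=-1:; next result becomes 0; next count becomes 5; next final value 5
-36 != 5, so the rewrite changes behavior.
verdict: not equivalent; witness: base=-2, step=-6, limit=1


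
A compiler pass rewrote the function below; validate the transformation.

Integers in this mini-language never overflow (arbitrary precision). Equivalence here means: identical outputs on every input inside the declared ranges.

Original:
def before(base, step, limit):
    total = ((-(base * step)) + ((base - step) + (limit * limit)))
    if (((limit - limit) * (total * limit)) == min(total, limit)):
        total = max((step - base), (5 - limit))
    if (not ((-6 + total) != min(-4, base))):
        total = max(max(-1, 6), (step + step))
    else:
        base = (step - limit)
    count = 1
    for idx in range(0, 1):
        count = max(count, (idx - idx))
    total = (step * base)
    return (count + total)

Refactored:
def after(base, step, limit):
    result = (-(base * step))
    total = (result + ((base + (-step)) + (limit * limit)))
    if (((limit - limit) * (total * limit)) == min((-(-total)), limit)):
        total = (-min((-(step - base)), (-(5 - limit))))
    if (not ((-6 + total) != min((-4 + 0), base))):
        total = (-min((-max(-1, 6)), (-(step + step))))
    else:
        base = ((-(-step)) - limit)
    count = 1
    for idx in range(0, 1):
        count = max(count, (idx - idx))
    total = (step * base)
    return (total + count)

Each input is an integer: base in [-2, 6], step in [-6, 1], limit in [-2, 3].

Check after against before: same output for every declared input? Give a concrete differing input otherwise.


The two versions differ — the changes include local variable names differ, statement counts differ, constant usage differs, arithmetic usage differs, min/max/abs usage differs.
Tracing base=3, step=-4, limit=1: before: total := 20 | (((limit - limit) * (total * limit)) == min(total, limit)): false | (not ((-6 + total) != min(-4, base))): false | base := -5 | count := 1 | iter idx=0: | count := 1 | total := 20 | result 21 | after: result := 12 | total := 20 | (((limit - limit) * (total * limit)) == min((-(-total)), limit)): false | (not ((-6 + total) != min((-4 + 0), base))): false | base := -5 | count := 1 | iter idx=0: | count := 1 | total := 20 | result 21 — matching result 21.
Across all 432 domain points the two functions coincide.
verdict: equivalent


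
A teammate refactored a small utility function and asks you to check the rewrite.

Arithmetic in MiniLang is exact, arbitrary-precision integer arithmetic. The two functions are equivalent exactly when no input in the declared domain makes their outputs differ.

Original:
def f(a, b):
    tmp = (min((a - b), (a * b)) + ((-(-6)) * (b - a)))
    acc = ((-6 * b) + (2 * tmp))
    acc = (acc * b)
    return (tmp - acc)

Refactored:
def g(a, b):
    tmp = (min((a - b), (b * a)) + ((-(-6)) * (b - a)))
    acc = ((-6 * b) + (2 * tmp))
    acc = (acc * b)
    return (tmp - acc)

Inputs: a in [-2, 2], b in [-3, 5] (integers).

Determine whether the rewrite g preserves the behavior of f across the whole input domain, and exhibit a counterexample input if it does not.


This is a faithful refactor — same computation, different form, but the computed results match everywhere.
Tracing a=-2, b=5: f: tmp=32, then acc=34, then acc=170, then returns -138 | g: tmp=32, then acc=34, then acc=170, then returns -138 — matching result -138.
Across all 45 domain points the two functions coincide.
verdict: equivalent


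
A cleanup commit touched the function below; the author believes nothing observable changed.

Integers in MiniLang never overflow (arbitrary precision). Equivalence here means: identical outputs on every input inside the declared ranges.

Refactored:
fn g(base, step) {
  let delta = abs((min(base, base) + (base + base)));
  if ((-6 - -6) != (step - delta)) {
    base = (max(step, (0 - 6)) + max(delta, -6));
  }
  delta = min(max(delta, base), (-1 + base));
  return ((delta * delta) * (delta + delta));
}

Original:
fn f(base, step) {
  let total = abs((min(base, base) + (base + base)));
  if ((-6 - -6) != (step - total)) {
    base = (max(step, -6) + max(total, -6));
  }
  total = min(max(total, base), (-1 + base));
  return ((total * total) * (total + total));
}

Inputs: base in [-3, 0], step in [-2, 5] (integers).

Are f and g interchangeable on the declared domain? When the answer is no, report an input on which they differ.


The two are interchangeable: arithmetic usage differs; and constant usage differs; and local variable names differ, and every declared input agrees.
Tracing base=-2, step=-2: f: total = 6; ((-6 - -6) != (step - total)) -> true; base = 4; total = 3; return 54 | g: delta = 6; ((-6 - -6) != (step - delta)) -> true; base = 4; delta = 3; return 54 — matching result 54.
Sweeping the whole domain (32 inputs) finds no disagreement.
verdict: equivalent


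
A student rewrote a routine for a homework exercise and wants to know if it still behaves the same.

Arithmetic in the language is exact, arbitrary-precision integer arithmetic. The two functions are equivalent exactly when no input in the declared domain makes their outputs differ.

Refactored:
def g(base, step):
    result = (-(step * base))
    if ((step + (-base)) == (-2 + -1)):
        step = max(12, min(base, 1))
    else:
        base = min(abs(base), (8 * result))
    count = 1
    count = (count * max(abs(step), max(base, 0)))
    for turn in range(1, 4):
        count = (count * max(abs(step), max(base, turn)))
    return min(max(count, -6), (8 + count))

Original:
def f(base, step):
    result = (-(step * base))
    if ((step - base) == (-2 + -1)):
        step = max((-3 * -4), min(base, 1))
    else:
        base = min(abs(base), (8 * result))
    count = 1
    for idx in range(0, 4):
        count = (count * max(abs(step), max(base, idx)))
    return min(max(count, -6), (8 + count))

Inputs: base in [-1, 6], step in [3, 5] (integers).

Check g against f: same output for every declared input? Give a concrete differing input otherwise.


Differences: min/max/abs usage differs; also statement counts differ; also local variable names differ; also constant usage differs; also loop structure differs; also arithmetic usage differs — yet all 24 inputs agree.
verdict: equivalent


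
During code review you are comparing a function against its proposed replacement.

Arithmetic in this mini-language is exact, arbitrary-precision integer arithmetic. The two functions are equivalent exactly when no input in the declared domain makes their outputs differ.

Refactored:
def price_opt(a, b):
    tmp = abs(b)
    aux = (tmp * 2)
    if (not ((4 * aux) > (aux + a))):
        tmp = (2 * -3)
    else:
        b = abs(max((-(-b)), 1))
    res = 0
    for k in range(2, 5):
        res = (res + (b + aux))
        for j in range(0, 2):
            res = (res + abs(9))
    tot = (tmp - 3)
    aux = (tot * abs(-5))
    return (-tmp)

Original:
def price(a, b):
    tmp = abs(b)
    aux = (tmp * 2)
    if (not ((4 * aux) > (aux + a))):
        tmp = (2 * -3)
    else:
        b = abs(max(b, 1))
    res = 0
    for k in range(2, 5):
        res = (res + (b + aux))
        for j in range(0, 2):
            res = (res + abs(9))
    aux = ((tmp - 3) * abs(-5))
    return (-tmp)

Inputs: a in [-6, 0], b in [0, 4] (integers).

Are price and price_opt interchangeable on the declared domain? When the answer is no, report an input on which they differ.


The two are interchangeable: statement counts differ, and local variable names differ, and every declared input agrees.
As a probe, take a=-5, b=2: price runs tmp=2, then aux=4, then (not ((4 * aux) > (aux + a))) is false, then b=2, then res=0, then (k=2), then res=6, then (j=0), then res=15, then (j=1), then res=24, then (k=3), then res=30, then (j=0), then res=39, then (j=1), then res=48, then (k=4), then res=54, then (j=0), then res=63, then (j=1), then res=72, then aux=-5, then returns -2; price_opt runs tmp=2, then aux=4, then (not ((4 * aux) > (aux + a))) is false, then b=2, then res=0, then (k=2), then res=6, then (j=0), then res=15, then (j=1), then res=24, then (k=3), then res=30, then (j=0), then res=39, then (j=1), then res=48, then (k=4), then res=54, then (j=0), then res=63, then (j=1), then res=72, then tot=-1, then aux=-5, then returns -2; both end at -2.
Across all 35 domain points the two functions coincide.
verdict: equivalent


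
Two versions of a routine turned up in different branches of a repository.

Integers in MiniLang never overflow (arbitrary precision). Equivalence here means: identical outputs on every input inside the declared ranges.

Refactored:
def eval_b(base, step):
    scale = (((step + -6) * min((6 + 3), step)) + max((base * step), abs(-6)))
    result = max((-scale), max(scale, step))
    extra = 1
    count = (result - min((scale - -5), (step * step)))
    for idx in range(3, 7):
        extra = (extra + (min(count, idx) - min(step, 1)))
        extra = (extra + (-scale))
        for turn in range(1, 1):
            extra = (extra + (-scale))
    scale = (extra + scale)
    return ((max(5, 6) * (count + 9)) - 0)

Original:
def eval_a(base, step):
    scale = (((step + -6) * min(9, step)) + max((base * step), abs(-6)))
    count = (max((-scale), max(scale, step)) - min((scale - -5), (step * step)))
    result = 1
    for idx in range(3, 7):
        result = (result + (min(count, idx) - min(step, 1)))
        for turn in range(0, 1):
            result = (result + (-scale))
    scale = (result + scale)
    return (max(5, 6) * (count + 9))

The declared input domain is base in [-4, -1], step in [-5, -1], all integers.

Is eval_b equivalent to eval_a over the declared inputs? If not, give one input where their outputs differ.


The two versions differ — the changes include arithmetic usage differs; also constant usage differs; also local variable names differ; also loop structure differs; also statement counts differ.
One worked example (base=-2, step=-2) — eval_a: scale=22, then count=18, then result=1, then (idx=3), then result=6, then (turn=0), then result=-16, then (idx=4), then result=-10, then (turn=0), then result=-32, then (idx=5), then result=-25, then (turn=0), then result=-47, then (idx=6), then result=-39, then (turn=0), then result=-61, then scale=-39, then returns 162; eval_b: scale=22, then result=22, then extra=1, then count=18, then (idx=3), then extra=6, then extra=-16, then the loop over turn runs zero times, then (idx=4), then extra=-10, then extra=-32, then the loop over turn runs zero times, then (idx=5), then extra=-25, then extra=-47, then the loop over turn runs zero times, then (idx=6), then extra=-39, then extra=-61, then the loop over turn runs zero times, then scale=-39, then returns 162; agreement on 162.
Checked all 20 inputs in the declared domain: the outputs agree on every one.
verdict: equivalent


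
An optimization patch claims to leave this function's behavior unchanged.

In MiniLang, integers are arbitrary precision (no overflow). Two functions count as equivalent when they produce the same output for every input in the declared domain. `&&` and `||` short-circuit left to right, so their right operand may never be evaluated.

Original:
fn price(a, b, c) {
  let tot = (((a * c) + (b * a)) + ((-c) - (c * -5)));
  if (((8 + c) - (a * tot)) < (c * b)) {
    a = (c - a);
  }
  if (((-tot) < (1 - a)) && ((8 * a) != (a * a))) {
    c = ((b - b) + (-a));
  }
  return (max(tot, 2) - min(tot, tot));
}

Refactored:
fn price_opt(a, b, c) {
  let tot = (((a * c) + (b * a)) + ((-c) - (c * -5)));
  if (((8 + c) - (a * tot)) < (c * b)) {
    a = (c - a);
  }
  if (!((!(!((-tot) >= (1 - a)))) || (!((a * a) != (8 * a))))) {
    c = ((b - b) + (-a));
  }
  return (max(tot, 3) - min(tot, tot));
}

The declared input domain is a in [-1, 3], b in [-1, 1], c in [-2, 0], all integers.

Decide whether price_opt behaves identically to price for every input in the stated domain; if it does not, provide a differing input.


These are not equivalent — on a=-1, b=-1, c=-2 the outputs split (7 vs 8).
price: tot=-5, then (((8 + c) - (a * tot)) < (c * b)) is true, then a=-1, then (((-tot) < (1 - a)) && ((8 * a) != (a * a))) is false, then returns 7
price_opt: tot=-5, then (((8 + c) - (a * tot)) < (c * b)) is true, then a=-1, then (!((!(!((-tot) >= (1 - a)))) || (!((a * a) != (8 * a))))) is false, then returns 8
verdict: not equivalent; witness: a=-1, b=-1, c=-2


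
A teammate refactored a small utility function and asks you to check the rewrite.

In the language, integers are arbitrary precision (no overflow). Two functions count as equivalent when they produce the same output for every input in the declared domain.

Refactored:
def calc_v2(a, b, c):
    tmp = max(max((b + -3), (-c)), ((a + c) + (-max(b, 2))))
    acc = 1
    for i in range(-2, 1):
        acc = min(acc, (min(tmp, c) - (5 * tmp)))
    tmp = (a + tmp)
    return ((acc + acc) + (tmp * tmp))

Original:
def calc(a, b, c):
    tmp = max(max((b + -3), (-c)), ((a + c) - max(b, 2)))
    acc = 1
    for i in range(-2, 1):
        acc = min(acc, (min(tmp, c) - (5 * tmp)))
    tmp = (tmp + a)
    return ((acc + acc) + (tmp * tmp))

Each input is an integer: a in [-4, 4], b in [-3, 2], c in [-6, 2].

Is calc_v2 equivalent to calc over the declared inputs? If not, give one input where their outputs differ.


The two versions differ — the changes include arithmetic usage differs.
One worked example (a=1, b=0, c=-4) — calc: tmp = 4; acc = 1; [i=-2]; acc = -24; [i=-1]; acc = -24; [i=0]; acc = -24; tmp = 5; return -23; calc_v2: tmp = 4; acc = 1; [i=-2]; acc = -24; [i=-1]; acc = -24; [i=0]; acc = -24; tmp = 5; return -23; agreement on -23.
Every one of the 486 inputs gives matching results.
verdict: equivalent


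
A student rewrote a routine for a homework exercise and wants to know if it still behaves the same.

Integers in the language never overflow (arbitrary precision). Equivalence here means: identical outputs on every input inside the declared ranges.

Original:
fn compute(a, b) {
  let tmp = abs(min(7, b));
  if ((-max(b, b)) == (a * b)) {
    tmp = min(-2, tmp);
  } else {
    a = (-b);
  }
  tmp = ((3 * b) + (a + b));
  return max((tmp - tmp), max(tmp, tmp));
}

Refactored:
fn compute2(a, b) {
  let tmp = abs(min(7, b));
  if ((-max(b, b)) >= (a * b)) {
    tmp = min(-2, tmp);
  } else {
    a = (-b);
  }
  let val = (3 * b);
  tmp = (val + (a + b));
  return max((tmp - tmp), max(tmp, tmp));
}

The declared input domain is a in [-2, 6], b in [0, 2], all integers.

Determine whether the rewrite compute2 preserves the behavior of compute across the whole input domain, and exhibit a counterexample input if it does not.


There is a counterexample at a=-2, b=1: 3 on one side, 2 on the other.
compute: tmp=1, then ((-max(b, b)) == (a * b)) is false, then a=-1, then tmp=3, then returns 3
compute2: tmp=1, then ((-max(b, b)) >= (a * b)) is true, then tmp=-2, then val=3, then tmp=2, then returns 2
verdict: not equivalent; witness: a=-2, b=1


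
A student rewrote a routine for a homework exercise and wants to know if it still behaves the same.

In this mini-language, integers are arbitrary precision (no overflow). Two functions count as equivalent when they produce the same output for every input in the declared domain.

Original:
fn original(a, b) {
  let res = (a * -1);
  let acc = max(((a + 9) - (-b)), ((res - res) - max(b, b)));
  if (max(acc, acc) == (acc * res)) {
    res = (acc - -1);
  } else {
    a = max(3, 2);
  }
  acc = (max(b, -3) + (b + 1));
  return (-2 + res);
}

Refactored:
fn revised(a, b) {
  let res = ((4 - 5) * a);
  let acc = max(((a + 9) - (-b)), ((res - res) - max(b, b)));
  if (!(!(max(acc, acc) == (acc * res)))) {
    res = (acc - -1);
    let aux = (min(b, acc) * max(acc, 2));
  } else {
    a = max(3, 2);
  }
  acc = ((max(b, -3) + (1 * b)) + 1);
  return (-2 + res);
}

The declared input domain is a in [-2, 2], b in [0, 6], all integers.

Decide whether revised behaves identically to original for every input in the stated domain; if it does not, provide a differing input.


This is a faithful refactor — local variable names differ; also arithmetic usage differs; also constant usage differs; also min/max/abs usage differs; also boolean connective usage differs; also statement counts differ, but the computed results match everywhere.
Tracing a=-2, b=0: original: res = 2; acc = 7; (max(acc, acc) == (acc * res)) -> false; a = 3; acc = 1; return 0 | revised: res = 2; acc = 7; (!(!(max(acc, acc) == (acc * res)))) -> false; a = 3; acc = 1; return 0 — matching result 0.
Every one of the 35 inputs gives matching results.
verdict: equivalent


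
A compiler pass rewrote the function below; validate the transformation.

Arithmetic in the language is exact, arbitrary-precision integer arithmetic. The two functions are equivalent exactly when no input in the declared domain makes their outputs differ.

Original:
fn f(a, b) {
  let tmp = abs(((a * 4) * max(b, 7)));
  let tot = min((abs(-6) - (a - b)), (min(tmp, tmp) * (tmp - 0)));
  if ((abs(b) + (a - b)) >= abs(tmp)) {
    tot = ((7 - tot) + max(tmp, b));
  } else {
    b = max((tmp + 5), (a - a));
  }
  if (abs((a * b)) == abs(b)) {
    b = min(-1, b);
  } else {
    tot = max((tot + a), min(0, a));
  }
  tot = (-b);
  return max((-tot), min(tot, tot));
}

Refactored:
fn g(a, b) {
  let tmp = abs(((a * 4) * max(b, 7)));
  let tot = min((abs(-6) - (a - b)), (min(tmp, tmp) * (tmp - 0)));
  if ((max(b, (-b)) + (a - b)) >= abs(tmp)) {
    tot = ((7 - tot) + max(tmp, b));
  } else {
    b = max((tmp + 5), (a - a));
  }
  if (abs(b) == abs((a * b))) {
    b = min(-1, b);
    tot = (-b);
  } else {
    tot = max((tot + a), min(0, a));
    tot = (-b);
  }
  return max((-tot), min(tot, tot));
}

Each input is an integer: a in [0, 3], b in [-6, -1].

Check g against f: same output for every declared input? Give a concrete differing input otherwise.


Behavior is preserved: although statement counts differ; also min/max/abs usage differs, the outputs never diverge.
As a probe, take a=2, b=-3: f runs tmp := 56 | tot := 1 | ((abs(b) + (a - b)) >= abs(tmp)): false | b := 61 | (abs((a * b)) == abs(b)): false | tot := 3 | tot := -61 | result 61; g runs tmp := 56 | tot := 1 | ((max(b, (-b)) + (a - b)) >= abs(tmp)): false | b := 61 | (abs(b) == abs((a * b))): false | tot := 3 | tot := -61 | result 61; both end at 61.
Checked all 24 inputs in the declared domain: the outputs agree on every one.
verdict: equivalent


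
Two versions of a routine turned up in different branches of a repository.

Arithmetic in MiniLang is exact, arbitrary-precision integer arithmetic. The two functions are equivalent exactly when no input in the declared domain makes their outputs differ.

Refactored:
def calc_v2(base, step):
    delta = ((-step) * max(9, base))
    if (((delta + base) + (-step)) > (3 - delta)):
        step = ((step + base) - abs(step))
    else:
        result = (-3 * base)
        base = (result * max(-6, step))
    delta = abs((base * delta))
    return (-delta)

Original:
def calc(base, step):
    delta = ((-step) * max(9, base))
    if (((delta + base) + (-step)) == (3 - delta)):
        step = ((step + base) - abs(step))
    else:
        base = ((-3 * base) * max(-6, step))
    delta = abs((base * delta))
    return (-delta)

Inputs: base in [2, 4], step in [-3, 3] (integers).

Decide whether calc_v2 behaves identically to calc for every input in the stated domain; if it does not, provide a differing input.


Take base=2, step=-3.
calc: delta=27, then (((delta + base) + (-step)) == (3 - delta)) is false, then base=18, then delta=486, then returns -486
calc_v2: delta=27, then (((delta + base) + (-step)) > (3 - delta)) is true, then step=-4, then delta=54, then returns -54
-486 against -54: the behavior changed.
verdict: not equivalent; witness: base=2, step=-3


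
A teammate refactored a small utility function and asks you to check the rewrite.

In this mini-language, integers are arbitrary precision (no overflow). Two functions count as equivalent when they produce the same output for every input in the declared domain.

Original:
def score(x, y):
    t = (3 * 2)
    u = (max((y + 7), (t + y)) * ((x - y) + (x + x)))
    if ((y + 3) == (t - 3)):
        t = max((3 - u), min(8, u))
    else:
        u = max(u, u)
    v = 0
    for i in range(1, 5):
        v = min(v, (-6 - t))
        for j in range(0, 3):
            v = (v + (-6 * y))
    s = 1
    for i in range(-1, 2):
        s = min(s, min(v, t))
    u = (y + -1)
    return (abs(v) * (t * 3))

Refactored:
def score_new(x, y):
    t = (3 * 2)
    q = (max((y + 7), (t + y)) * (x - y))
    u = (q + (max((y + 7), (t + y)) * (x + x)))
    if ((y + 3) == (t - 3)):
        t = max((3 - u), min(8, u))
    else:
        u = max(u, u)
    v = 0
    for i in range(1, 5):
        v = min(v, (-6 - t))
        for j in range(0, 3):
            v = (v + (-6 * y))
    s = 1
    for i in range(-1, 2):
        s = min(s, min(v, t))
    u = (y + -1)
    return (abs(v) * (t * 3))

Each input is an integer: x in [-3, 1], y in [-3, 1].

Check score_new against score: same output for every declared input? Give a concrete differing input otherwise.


Reading the diff, among the changes: min/max/abs usage differs, and statement counts differ, and arithmetic usage differs, and constant usage differs, and local variable names differ.
As a probe, take x=1, y=-2: score runs t := 6 | u := 25 | ((y + 3) == (t - 3)): false | u := 25 | v := 0 | iter i=1: | v := -12 | iter j=0: | v := 0 | iter j=1: | v := 12 | iter j=2: | v := 24 | iter i=2: | v := -12 | iter j=0: | v := 0 | iter j=1: | v := 12 | iter j=2: | v := 24 | iter i=3: | v := -12 | iter j=0: | v := 0 | iter j=1: | v := 12 | iter j=2: | v := 24 | iter i=4: | v := -12 | iter j=0: | v := 0 | iter j=1: | v := 12 | iter j=2: | v := 24 | s := 1 | iter i=-1: | s := 1 | iter i=0: | s := 1 | iter i=1: | s := 1 | u := -3 | result 432; score_new runs t := 6 | q := 15 | u := 25 | ((y + 3) == (t - 3)): false | u := 25 | v := 0 | iter i=1: | v := -12 | iter j=0: | v := 0 | iter j=1: | v := 12 | iter j=2: | v := 24 | iter i=2: | v := -12 | iter j=0: | v := 0 | iter j=1: | v := 12 | iter j=2: | v := 24 | iter i=3: | v := -12 | iter j=0: | v := 0 | iter j=1: | v := 12 | iter j=2: | v := 24 | iter i=4: | v := -12 | iter j=0: | v := 0 | iter j=1: | v := 12 | iter j=2: | v := 24 | s := 1 | iter i=-1: | s := 1 | iter i=0: | s := 1 | iter i=1: | s := 1 | u := -3 | result 432; both end at 432.
Sweeping the whole domain (25 inputs) finds no disagreement.
verdict: equivalent


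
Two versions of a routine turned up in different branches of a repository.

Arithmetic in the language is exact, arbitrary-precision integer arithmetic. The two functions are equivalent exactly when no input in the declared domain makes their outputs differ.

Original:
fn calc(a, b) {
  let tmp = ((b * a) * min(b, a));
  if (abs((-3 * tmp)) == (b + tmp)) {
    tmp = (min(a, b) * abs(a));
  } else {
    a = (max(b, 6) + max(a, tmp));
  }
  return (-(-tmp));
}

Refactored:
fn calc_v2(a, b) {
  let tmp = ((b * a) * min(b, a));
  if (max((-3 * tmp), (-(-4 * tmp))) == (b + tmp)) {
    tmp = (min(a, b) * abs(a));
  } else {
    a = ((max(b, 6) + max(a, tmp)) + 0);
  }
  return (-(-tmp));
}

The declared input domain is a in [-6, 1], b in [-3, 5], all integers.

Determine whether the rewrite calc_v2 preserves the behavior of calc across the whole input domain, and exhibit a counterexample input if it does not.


The edit looks behavioral (`-3` became `-4`), but over these ranges it never changes the outcome.
As a probe, take a=-5, b=-2: calc runs tmp=-50, then (abs((-3 * tmp)) == (b + tmp)) is false, then a=1, then returns -50; calc_v2 runs tmp=-50, then (max((-3 * tmp), (-(-4 * tmp))) == (b + tmp)) is false, then a=1, then returns -50; both end at -50.
Checked all 72 inputs in the declared domain: the outputs agree on every one.
verdict: equivalent


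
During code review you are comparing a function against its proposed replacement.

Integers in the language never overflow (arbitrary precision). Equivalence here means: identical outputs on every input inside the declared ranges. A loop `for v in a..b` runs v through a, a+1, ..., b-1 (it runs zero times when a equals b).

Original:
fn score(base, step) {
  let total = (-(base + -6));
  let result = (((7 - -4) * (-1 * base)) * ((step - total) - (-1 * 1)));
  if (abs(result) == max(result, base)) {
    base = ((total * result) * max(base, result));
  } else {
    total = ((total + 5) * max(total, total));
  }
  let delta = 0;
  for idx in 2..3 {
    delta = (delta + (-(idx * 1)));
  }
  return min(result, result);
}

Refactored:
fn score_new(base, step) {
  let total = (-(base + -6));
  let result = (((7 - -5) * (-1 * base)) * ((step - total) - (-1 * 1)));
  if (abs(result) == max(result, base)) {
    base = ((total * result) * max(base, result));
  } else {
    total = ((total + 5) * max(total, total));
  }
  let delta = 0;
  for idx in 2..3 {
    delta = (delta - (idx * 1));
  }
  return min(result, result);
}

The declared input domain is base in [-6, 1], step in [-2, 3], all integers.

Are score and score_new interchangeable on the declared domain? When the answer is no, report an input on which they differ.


The rewrite breaks on base=-6, step=-2, where the results are -858 and -936.
score: total=12, then result=-858, then (abs(result) == max(result, base)) is false, then total=204, then delta=0, then (idx=2), then delta=-2, then returns -858
score_new: total=12, then result=-936, then (abs(result) == max(result, base)) is false, then total=204, then delta=0, then (idx=2), then delta=-2, then returns -936
verdict: not equivalent; witness: base=-6, step=-2


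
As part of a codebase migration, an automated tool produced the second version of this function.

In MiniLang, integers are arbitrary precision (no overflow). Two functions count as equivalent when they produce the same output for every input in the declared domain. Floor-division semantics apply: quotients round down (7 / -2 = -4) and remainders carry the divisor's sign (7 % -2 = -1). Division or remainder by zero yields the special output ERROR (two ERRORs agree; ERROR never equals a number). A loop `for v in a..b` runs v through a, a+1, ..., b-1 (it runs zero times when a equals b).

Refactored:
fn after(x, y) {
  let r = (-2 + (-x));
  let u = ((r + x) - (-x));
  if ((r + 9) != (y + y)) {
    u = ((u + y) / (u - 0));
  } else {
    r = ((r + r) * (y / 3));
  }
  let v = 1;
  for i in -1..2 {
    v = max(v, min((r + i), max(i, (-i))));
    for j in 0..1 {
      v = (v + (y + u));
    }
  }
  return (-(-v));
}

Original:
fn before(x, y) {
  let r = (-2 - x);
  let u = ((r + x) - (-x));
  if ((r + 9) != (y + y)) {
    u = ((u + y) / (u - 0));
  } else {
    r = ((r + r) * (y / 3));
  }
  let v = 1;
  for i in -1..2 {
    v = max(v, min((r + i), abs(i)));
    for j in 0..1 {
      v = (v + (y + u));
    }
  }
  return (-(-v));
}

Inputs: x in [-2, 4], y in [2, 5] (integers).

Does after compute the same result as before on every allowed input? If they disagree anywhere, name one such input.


Comparing the listings, the differences include: min/max/abs usage differs, plus arithmetic usage differs.
Tracing x=4, y=5: before: r=-6, then u=2, then ((r + 9) != (y + y)) is true, then u=3, then v=1, then (i=-1), then v=1, then (j=0), then v=9, then (i=0), then v=9, then (j=0), then v=17, then (i=1), then v=17, then (j=0), then v=25, then returns 25 | after: r=-6, then u=2, then ((r + 9) != (y + y)) is true, then u=3, then v=1, then (i=-1), then v=1, then (j=0), then v=9, then (i=0), then v=9, then (j=0), then v=17, then (i=1), then v=17, then (j=0), then v=25, then returns 25 — matching result 25.
Sweeping the whole domain (28 inputs) finds no disagreement.
verdict: equivalent


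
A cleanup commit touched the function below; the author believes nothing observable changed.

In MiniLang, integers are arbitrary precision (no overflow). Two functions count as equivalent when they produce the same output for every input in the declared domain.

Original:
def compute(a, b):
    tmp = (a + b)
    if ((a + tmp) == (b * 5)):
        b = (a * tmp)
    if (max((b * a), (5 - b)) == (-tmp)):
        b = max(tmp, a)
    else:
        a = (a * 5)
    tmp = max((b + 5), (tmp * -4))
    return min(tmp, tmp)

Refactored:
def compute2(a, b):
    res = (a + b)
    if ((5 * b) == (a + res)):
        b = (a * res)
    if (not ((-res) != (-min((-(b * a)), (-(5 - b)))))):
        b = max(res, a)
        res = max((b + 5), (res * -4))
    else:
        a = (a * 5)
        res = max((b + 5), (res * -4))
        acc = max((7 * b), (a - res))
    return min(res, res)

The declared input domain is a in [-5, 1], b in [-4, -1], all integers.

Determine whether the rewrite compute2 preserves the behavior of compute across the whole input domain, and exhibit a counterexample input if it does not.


The two versions differ — the changes include arithmetic usage differs; and statement counts differ; and comparison usage differs; and min/max/abs usage differs; and constant usage differs; and local variable names differ; and boolean connective usage differs.
One worked example (a=-3, b=-1) — compute: tmp := -4 | ((a + tmp) == (b * 5)): false | (max((b * a), (5 - b)) == (-tmp)): false | a := -15 | tmp := 16 | result 16; compute2: res := -4 | ((5 * b) == (a + res)): false | (not ((-res) != (-min((-(b * a)), (-(5 - b)))))): false | a := -15 | res := 16 | acc := -7 | result 16; agreement on 16.
Checked all 28 inputs in the declared domain: the outputs agree on every one.
verdict: equivalent


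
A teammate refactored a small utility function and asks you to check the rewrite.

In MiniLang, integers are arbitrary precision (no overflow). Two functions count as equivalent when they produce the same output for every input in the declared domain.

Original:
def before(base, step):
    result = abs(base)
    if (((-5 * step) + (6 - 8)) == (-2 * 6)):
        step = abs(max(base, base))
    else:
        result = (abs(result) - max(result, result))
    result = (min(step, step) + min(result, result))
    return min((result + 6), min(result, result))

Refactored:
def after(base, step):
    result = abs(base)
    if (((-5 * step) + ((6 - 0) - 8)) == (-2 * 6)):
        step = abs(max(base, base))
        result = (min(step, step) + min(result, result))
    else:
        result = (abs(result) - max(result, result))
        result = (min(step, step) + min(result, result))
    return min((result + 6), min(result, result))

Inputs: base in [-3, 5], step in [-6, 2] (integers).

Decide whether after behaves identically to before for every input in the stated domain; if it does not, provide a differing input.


This is a faithful refactor — statement counts differ; min/max/abs usage differs; constant usage differs; arithmetic usage differs, but the computed results match everywhere.
Tracing base=2, step=2: before: result := 2 | (((-5 * step) + (6 - 8)) == (-2 * 6)): true | step := 2 | result := 4 | result 4 | after: result := 2 | (((-5 * step) + ((6 - 0) - 8)) == (-2 * 6)): true | step := 2 | result := 4 | result 4 — matching result 4.
Checked all 81 inputs in the declared domain: the outputs agree on every one.
verdict: equivalent


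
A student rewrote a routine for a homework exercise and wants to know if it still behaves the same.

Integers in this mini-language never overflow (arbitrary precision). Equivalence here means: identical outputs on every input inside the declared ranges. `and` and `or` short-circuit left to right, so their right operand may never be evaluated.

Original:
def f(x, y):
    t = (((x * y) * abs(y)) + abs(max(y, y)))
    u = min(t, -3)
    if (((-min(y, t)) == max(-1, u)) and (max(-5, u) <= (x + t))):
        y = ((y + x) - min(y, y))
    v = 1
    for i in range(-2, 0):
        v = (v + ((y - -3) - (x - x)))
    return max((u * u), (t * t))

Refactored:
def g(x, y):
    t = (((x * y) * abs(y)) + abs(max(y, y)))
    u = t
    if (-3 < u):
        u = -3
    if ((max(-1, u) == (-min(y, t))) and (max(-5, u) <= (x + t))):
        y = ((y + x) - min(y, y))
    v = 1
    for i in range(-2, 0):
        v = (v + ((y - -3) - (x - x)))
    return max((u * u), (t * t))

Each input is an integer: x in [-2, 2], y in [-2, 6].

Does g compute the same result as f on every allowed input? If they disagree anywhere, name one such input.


This is a faithful refactor — constant usage differs, and comparison usage differs, and statement counts differ, and branching structure differs, and min/max/abs usage differs, but the computed results match everywhere.
Spot check at x=-2, y=3 — f: t=-15, then u=-15, then (((-min(y, t)) == max(-1, u)) and (max(-5, u) <= (x + t))) is false, then v=1, then (i=-2), then v=7, then (i=-1), then v=13, then returns 225. g: t=-15, then u=-15, then (-3 < u) is false, then ((max(-1, u) == (-min(y, t))) and (max(-5, u) <= (x + t))) is false, then v=1, then (i=-2), then v=7, then (i=-1), then v=13, then returns 225. Both give 225.
Every one of the 45 inputs gives matching results.
verdict: equivalent


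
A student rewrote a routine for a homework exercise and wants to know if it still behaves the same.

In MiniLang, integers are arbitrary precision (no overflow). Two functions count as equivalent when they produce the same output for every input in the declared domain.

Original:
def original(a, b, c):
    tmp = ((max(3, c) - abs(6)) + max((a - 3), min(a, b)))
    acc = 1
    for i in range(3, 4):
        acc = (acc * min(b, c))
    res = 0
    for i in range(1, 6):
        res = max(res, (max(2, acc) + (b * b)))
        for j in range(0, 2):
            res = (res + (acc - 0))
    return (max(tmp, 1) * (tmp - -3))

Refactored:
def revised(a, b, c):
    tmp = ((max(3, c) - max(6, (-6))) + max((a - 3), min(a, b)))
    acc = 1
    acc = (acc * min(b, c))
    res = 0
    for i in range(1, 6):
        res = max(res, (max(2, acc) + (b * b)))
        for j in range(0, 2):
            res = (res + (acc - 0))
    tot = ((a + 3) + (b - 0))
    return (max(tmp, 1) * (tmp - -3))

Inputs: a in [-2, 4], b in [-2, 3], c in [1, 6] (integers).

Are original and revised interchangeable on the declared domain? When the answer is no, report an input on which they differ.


Side by side, the visible changes include: constant usage differs, and loop structure differs, and local variable names differ, and min/max/abs usage differs, and arithmetic usage differs.
Tracing a=-2, b=2, c=6: original: tmp becomes -2; next acc becomes 1; next at i=3:; next acc becomes 2; next res becomes 0; next at i=1:; next res becomes 6; next at j=0:; next res becomes 8; next at j=1:; next res becomes 10; next at i=2:; next res becomes 10; next at j=0:; next res becomes 12; next at j=1:; next res becomes 14; next at i=3:; next res becomes 14; next at j=0:; next res becomes 16; next at j=1:; next res becomes 18; next at i=4:; next res becomes 18; next at j=0:; next res becomes 20; next at j=1:; next res becomes 22; next at i=5:; next res becomes 22; next at j=0:; next res becomes 24; next at j=1:; next res becomes 26; next final value 1 | revised: tmp becomes -2; next acc becomes 1; next acc becomes 2; next res becomes 0; next at i=1:; next res becomes 6; next at j=0:; next res becomes 8; next at j=1:; next res becomes 10; next at i=2:; next res becomes 10; next at j=0:; next res becomes 12; next at j=1:; next res becomes 14; next at i=3:; next res becomes 14; next at j=0:; next res becomes 16; next at j=1:; next res becomes 18; next at i=4:; next res becomes 18; next at j=0:; next res becomes 20; next at j=1:; next res becomes 22; next at i=5:; next res becomes 22; next at j=0:; next res becomes 24; next at j=1:; next res becomes 26; next tot becomes 3; next final value 1 — matching result 1.
Every one of the 252 inputs gives matching results.
verdict: equivalent
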